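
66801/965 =66801/965 = 69.22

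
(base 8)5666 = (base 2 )101110110110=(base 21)6GG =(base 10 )2998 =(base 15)D4D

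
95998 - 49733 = 46265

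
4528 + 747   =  5275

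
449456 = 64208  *7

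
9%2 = 1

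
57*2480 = 141360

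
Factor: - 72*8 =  - 576 = -  2^6*3^2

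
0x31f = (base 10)799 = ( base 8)1437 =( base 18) 287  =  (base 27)12g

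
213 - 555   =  -342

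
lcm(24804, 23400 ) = 1240200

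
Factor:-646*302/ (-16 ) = 2^( -2 )*17^1*19^1*151^1 = 48773/4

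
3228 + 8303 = 11531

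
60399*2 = 120798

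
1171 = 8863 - 7692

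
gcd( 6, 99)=3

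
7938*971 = 7707798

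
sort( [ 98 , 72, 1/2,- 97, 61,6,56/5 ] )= [-97 , 1/2,6, 56/5,61, 72, 98]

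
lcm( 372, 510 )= 31620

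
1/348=1/348= 0.00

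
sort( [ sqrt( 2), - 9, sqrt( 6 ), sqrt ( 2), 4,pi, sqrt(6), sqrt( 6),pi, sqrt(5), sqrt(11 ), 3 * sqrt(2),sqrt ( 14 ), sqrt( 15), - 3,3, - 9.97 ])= [ - 9.97, - 9,-3, sqrt( 2 ), sqrt( 2 ),sqrt(5), sqrt( 6),  sqrt( 6 ), sqrt ( 6), 3,  pi , pi,sqrt(11), sqrt ( 14), sqrt ( 15), 4, 3 * sqrt( 2 )]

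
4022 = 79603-75581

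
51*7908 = 403308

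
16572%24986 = 16572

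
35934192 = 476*75492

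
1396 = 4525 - 3129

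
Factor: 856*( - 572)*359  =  - 175777888 = -  2^5*11^1*13^1 * 107^1*359^1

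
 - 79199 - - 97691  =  18492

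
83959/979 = 85+744/979 = 85.76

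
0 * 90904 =0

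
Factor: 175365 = 3^4 * 5^1 * 433^1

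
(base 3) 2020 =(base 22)2G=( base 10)60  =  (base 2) 111100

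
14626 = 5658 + 8968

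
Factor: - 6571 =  - 6571^1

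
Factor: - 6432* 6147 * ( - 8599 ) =339982996896 = 2^5*3^3*67^1*683^1 * 8599^1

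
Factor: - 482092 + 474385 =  - 7707 = - 3^1*7^1*367^1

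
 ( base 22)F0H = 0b1110001101101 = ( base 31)7HN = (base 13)340a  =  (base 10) 7277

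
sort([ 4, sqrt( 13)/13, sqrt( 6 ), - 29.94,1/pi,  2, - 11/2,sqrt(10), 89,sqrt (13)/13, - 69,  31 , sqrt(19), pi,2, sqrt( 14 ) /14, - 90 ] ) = [ - 90,-69 ,- 29.94,-11/2,sqrt( 14) /14, sqrt(13)/13, sqrt(13 ) /13,1/pi,2,2, sqrt(6),pi,sqrt( 10 ),4,sqrt( 19),31,89]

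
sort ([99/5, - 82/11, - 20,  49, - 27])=[ - 27,-20,-82/11, 99/5, 49 ]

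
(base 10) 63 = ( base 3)2100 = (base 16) 3f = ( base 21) 30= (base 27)29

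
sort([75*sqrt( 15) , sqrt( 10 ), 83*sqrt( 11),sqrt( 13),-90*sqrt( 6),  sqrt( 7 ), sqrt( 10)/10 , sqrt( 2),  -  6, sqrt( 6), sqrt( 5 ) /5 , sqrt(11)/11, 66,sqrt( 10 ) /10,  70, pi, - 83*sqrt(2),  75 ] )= [ - 90*sqrt(6), - 83*sqrt( 2),  -  6, sqrt(11)/11, sqrt(10)/10, sqrt(10 ) /10,sqrt ( 5)/5, sqrt(2),sqrt( 6 ),sqrt(7),pi,sqrt( 10 ) , sqrt( 13), 66,  70,75, 83*sqrt( 11),  75 * sqrt(15 ) ]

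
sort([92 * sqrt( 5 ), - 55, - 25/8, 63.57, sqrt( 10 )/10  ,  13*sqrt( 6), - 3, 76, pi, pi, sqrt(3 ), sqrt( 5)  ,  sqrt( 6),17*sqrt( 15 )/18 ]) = [  -  55, - 25/8, - 3,sqrt( 10) /10, sqrt( 3 ),sqrt( 5),  sqrt( 6 ), pi,pi,17*sqrt( 15)/18,13*sqrt( 6), 63.57,76,92 *sqrt(5)] 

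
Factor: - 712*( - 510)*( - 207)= -2^4*3^3*5^1 * 17^1*23^1*89^1 = - 75165840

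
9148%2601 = 1345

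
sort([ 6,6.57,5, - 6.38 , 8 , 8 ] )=[ - 6.38, 5,6,6.57,8 , 8]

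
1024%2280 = 1024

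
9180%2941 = 357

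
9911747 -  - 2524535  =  12436282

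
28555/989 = 28555/989 = 28.87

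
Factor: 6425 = 5^2*257^1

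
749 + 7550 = 8299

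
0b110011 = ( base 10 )51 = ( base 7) 102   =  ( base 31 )1k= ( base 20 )2b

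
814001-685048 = 128953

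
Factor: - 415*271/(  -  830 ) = 2^(  -  1 ) * 271^1 =271/2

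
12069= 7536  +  4533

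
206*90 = 18540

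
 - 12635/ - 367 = 34 + 157/367  =  34.43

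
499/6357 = 499/6357 = 0.08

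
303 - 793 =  - 490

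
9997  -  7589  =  2408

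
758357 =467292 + 291065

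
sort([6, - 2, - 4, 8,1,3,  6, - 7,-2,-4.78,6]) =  [ - 7,  -  4.78,-4, - 2, - 2,1,3,6,6,6, 8]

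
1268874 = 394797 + 874077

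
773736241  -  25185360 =748550881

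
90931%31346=28239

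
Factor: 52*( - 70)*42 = -152880 = - 2^4*3^1 *5^1  *  7^2*13^1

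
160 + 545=705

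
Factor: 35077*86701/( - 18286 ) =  - 3041210977/18286 = - 2^(-1 )*7^1*41^ ( - 1 )*223^( - 1 )*277^1 * 313^1 * 5011^1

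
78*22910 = 1786980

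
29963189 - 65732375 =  - 35769186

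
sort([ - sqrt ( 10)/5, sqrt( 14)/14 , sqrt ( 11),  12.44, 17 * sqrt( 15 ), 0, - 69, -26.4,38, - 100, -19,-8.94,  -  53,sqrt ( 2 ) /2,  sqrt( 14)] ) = [-100,  -  69,-53, - 26.4, - 19,-8.94, -sqrt(10 )/5 , 0, sqrt( 14)/14,sqrt ( 2) /2, sqrt( 11),sqrt(14 ), 12.44, 38, 17 * sqrt(15)]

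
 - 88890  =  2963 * ( - 30 )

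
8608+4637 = 13245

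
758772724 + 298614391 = 1057387115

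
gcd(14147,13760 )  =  43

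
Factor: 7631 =13^1*587^1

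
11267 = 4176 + 7091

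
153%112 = 41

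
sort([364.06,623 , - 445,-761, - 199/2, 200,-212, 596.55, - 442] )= [ - 761, - 445, - 442,-212, - 199/2, 200, 364.06,  596.55  ,  623]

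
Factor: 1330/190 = 7 =7^1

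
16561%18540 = 16561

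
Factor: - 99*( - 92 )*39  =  355212 = 2^2*3^3*11^1 * 13^1 * 23^1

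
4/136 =1/34=0.03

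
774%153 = 9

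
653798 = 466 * 1403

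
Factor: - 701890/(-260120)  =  2^( - 2) * 37^1*271^1* 929^(-1) = 10027/3716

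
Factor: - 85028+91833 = 5^1 * 1361^1 = 6805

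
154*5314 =818356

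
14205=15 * 947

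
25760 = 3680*7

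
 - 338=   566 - 904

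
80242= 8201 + 72041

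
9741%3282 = 3177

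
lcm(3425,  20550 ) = 20550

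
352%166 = 20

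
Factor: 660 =2^2 * 3^1*5^1*11^1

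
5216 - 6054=- 838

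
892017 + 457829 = 1349846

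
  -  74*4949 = -366226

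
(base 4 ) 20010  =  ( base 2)1000000100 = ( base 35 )EQ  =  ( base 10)516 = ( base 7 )1335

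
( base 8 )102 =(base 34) 1W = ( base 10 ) 66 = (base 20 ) 36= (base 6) 150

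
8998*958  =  8620084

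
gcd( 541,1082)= 541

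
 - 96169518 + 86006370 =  - 10163148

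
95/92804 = 95/92804 = 0.00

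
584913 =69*8477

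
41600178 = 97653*426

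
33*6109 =201597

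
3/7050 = 1/2350 = 0.00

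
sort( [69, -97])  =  [ - 97, 69 ] 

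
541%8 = 5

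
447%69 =33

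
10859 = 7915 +2944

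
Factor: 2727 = 3^3*101^1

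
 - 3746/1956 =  - 1873/978 = -1.92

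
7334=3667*2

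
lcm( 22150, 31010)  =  155050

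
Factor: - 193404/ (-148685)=2^2*3^1*5^( - 1)*71^1*131^(-1 )  =  852/655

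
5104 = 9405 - 4301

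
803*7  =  5621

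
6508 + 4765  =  11273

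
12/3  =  4 = 4.00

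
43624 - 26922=16702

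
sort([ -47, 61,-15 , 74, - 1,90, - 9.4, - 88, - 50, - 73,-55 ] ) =[-88,-73,-55, - 50, - 47 , - 15, - 9.4,-1,  61,74,90] 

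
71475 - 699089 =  - 627614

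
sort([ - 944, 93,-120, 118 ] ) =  [ - 944, - 120,  93, 118]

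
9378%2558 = 1704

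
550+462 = 1012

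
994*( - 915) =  - 909510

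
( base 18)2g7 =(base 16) 3af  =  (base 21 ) 22J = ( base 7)2515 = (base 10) 943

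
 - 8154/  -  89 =8154/89 = 91.62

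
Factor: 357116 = 2^2*73^1*1223^1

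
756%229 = 69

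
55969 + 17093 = 73062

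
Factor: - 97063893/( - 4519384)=2^ (  -  3)*3^3*564923^(- 1)*3594959^1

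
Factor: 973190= 2^1*5^1*307^1*317^1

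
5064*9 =45576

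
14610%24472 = 14610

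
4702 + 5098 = 9800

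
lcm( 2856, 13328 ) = 39984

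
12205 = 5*2441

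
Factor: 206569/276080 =2^(-4)*5^( - 1 ) *7^( - 1 )*11^1*17^( - 1) * 29^( - 1)*89^1*211^1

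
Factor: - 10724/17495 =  - 2^2*5^( - 1) * 7^1*383^1*3499^( - 1)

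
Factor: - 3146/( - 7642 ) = 11^2* 13^1*3821^( - 1 )= 1573/3821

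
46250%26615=19635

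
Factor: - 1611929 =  - 11^1*146539^1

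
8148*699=5695452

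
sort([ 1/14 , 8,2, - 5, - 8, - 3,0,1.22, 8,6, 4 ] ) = [ - 8, - 5,-3,  0,1/14,1.22,2 , 4,6, 8, 8]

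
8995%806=129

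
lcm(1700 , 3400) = 3400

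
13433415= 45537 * 295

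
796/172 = 4 + 27/43 =4.63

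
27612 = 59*468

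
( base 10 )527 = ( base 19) 18E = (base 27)je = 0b1000001111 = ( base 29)I5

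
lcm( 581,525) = 43575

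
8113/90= 8113/90 =90.14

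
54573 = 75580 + - 21007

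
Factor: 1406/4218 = 1/3 = 3^(-1 ) 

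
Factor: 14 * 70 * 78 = 2^3 * 3^1 * 5^1*7^2 * 13^1 =76440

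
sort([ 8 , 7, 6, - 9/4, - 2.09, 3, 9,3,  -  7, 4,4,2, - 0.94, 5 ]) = [ - 7,- 9/4,-2.09, - 0.94,2, 3,3,4, 4,5,6, 7,  8 , 9 ]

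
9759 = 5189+4570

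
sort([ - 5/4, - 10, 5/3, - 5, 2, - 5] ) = [ - 10,-5, - 5, - 5/4,5/3,2] 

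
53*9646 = 511238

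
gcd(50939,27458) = 1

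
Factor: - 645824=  - 2^6*10091^1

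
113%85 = 28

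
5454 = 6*909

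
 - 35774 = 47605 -83379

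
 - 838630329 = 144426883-983057212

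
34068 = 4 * 8517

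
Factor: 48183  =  3^1*16061^1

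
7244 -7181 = 63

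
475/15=95/3= 31.67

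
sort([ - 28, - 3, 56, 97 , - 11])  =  [ - 28, - 11,-3, 56, 97 ]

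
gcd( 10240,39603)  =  1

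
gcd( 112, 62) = 2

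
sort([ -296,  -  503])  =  [-503 , - 296]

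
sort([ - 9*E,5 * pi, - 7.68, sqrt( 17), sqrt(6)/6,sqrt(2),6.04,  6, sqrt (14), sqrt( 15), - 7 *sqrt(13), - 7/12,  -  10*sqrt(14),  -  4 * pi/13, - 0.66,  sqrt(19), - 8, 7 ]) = [ - 10*sqrt(14 ) , - 7*sqrt(13) , - 9*E, - 8, - 7.68, - 4*pi/13, - 0.66,  -  7/12,  sqrt(6 ) /6, sqrt(2),sqrt( 14),sqrt(15), sqrt( 17 ),sqrt(  19),6, 6.04, 7, 5*pi ]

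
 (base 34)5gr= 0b1100011001111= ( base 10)6351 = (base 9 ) 8636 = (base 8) 14317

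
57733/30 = 1924 + 13/30 =1924.43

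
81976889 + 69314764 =151291653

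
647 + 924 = 1571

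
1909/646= 1909/646=2.96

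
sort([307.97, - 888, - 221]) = [ - 888,-221,307.97 ]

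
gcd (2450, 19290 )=10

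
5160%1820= 1520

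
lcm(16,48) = 48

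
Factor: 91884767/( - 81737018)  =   - 2^(  -  1 )*11^( - 1)*13^1*31^(-1) * 119849^( - 1)* 7068059^1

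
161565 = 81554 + 80011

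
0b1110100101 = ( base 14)4A9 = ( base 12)659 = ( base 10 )933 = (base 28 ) 159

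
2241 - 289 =1952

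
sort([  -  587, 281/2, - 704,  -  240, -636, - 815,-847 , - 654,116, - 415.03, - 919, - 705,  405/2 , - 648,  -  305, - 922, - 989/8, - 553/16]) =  [ - 922, - 919, - 847,-815,  -  705,  -  704 , - 654, - 648,  -  636, -587, -415.03, - 305,  -  240,-989/8, - 553/16 , 116,  281/2, 405/2]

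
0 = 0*6982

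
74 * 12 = 888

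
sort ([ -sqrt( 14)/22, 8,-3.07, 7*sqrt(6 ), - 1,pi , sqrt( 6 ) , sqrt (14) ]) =[-3.07, -1,-sqrt(14 )/22,sqrt( 6 ), pi, sqrt(14),8, 7*sqrt( 6)]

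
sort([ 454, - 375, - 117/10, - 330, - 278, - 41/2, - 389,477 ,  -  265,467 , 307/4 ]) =[-389, - 375,-330, - 278 ,-265, - 41/2, - 117/10, 307/4, 454,467,  477]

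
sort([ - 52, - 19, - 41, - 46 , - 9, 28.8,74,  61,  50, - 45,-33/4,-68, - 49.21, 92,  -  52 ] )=[ - 68,-52,  -  52, - 49.21 , - 46, - 45,-41, - 19, - 9, - 33/4, 28.8, 50, 61,74,  92] 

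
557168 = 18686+538482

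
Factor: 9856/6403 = 2^7*7^1*11^1*19^(- 1)*337^ ( - 1 ) 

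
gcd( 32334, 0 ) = 32334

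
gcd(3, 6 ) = 3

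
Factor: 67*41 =41^1*67^1 = 2747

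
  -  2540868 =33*( - 76996 )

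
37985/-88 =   -  432 + 31/88 = -431.65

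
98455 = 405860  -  307405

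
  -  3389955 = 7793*( - 435)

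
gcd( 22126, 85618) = 962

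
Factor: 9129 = 3^1 * 17^1*  179^1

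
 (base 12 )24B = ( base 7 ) 1004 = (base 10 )347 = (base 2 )101011011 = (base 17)137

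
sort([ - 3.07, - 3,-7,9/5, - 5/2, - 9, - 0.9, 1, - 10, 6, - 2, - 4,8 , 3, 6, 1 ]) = [ - 10, - 9, - 7, - 4, - 3.07, - 3, - 5/2, - 2,  -  0.9, 1, 1,9/5, 3, 6, 6,  8 ] 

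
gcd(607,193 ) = 1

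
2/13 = 2/13 =0.15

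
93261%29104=5949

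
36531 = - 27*( - 1353)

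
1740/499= 3 + 243/499 = 3.49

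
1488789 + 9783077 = 11271866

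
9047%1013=943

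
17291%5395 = 1106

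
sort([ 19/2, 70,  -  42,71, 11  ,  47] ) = [ - 42,19/2,11, 47, 70,71 ]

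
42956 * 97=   4166732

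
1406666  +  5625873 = 7032539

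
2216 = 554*4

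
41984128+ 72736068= 114720196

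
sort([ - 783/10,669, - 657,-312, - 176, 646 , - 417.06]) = [ - 657, - 417.06, - 312, - 176, - 783/10,646,669 ]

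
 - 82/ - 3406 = 41/1703=0.02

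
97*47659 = 4622923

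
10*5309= 53090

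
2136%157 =95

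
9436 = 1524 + 7912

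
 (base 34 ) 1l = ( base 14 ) 3D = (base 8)67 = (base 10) 55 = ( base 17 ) 34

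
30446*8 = 243568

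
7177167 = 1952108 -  - 5225059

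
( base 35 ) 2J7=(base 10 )3122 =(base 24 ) 5A2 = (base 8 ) 6062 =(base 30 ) 3E2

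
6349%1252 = 89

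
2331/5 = 466 + 1/5=466.20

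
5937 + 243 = 6180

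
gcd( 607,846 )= 1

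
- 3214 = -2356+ - 858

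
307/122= 307/122 = 2.52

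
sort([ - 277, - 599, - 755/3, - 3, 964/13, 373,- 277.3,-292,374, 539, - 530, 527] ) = [-599,- 530,-292, - 277.3, - 277, - 755/3, - 3, 964/13,373,374 , 527, 539]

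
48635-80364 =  - 31729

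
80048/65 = 80048/65  =  1231.51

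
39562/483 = 39562/483 =81.91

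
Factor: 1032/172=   2^1*3^1 = 6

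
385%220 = 165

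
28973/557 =28973/557 = 52.02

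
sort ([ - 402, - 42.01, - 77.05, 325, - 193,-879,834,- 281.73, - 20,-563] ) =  [-879,-563,-402, - 281.73, - 193,-77.05, - 42.01, - 20,325, 834]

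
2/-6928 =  - 1+3463/3464 = - 0.00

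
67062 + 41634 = 108696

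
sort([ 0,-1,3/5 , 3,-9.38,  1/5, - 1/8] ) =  [-9.38, - 1 , - 1/8,0 , 1/5 , 3/5 , 3]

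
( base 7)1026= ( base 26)DP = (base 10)363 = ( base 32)BB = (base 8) 553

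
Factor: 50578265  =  5^1*23^1*439811^1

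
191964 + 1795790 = 1987754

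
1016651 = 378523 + 638128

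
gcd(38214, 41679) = 99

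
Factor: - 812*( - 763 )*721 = 2^2*7^3*29^1*103^1*109^1 =446699876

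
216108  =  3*72036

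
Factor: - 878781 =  - 3^1  *17^1 * 17231^1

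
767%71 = 57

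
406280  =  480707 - 74427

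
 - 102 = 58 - 160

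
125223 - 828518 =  - 703295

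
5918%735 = 38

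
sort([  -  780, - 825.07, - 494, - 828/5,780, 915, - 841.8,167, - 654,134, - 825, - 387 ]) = [ - 841.8 , - 825.07, - 825, - 780, - 654 , - 494, - 387, - 828/5 , 134,167,780,915 ] 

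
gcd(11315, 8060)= 155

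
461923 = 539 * 857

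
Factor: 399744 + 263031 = 662775 = 3^1*5^2*8837^1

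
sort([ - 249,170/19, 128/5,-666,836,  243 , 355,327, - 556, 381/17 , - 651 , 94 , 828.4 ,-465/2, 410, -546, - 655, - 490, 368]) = [ -666,- 655,-651, -556,  -  546, - 490,  -  249, - 465/2,170/19, 381/17, 128/5 , 94,243 , 327, 355, 368,410, 828.4,  836 ]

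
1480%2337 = 1480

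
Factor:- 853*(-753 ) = 642309 = 3^1*251^1*853^1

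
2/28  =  1/14 = 0.07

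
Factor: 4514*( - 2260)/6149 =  - 10201640/6149 = - 2^3 * 5^1*11^ (-1)*13^(  -  1)*37^1*43^( - 1)*61^1*113^1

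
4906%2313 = 280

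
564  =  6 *94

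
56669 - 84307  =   - 27638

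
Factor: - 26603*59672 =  - 2^3*37^1*719^1*7459^1  =  - 1587454216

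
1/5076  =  1/5076 =0.00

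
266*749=199234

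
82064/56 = 1465 + 3/7 = 1465.43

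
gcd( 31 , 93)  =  31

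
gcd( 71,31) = 1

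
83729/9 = 83729/9 =9303.22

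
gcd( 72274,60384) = 2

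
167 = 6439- 6272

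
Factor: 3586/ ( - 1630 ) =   -  11/5=- 5^( - 1 )*11^1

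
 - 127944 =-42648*3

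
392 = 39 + 353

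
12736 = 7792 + 4944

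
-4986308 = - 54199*92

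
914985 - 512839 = 402146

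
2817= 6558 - 3741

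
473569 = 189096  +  284473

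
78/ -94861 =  - 6/7297 = - 0.00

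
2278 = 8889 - 6611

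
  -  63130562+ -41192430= - 104322992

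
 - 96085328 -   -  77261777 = - 18823551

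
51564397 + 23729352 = 75293749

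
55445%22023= 11399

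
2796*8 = 22368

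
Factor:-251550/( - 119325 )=2^1*3^1 * 13^1 * 37^( - 1) = 78/37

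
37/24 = 37/24 = 1.54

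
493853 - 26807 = 467046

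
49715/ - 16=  - 49715/16 = - 3107.19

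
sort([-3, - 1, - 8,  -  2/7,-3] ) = [-8, - 3, - 3,  -  1, - 2/7]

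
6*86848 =521088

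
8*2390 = 19120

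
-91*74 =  - 6734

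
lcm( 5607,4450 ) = 280350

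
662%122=52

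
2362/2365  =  2362/2365 = 1.00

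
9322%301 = 292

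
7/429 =7/429= 0.02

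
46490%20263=5964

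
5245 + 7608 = 12853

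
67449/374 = 180 +129/374 = 180.34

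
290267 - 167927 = 122340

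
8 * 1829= 14632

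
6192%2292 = 1608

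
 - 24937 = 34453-59390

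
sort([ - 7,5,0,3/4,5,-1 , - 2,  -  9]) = [ - 9, - 7,  -  2, - 1,  0,3/4, 5,5 ]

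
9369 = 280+9089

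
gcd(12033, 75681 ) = 9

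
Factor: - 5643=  - 3^3  *  11^1*19^1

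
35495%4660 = 2875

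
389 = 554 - 165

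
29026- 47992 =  - 18966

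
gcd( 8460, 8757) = 9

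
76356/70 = 1090 + 4/5=1090.80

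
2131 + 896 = 3027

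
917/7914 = 917/7914 = 0.12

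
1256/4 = 314  =  314.00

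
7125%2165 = 630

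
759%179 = 43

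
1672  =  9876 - 8204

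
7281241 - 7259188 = 22053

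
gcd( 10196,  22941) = 2549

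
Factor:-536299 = -17^1*31547^1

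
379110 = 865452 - 486342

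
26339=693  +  25646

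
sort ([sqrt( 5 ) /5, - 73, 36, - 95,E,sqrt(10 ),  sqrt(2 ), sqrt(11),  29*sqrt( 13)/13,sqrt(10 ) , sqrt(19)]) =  [ - 95,-73, sqrt(5) /5,sqrt ( 2),E,sqrt (10),sqrt(10 ), sqrt(11 ),sqrt(19), 29 * sqrt ( 13) /13,36]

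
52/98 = 26/49 = 0.53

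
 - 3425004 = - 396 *8649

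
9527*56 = 533512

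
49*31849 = 1560601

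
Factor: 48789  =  3^3 * 13^1 * 139^1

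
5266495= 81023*65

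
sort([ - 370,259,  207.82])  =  [ - 370,207.82, 259]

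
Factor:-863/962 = -2^( - 1 ) *13^( -1 )*37^( - 1 ) * 863^1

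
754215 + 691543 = 1445758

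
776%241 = 53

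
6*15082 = 90492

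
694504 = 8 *86813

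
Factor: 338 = 2^1*13^2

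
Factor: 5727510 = 2^1*3^5*5^1*2357^1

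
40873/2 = 20436 + 1/2  =  20436.50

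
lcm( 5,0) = 0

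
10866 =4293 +6573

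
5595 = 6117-522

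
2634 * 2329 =6134586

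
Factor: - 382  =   - 2^1 * 191^1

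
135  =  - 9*(-15 ) 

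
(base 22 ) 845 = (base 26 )5md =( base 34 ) 3el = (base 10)3965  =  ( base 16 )F7D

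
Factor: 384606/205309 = 2^1 * 3^2 * 13^( - 1 ) * 17^( - 1 )*23^1 = 414/221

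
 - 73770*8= -590160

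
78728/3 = 78728/3  =  26242.67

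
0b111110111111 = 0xFBF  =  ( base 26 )5p1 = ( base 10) 4031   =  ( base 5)112111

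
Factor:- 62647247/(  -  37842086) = 2^( - 1)*13^1*739^1*6521^1*18921043^( - 1)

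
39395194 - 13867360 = 25527834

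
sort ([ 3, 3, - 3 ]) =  [ - 3, 3, 3 ]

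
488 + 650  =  1138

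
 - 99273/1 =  - 99273 = - 99273.00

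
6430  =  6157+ 273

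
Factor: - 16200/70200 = -3/13 = - 3^1*13^ ( - 1)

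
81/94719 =27/31573 = 0.00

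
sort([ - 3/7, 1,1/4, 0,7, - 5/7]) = [ - 5/7,- 3/7 , 0,1/4, 1 , 7]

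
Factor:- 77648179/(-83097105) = 3^(  -  1)*5^(-1)*13^( - 1)*17^( - 1)*3581^( - 1)*11092597^1 = 11092597/11871015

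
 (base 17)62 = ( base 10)104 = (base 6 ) 252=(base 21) 4k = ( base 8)150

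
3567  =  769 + 2798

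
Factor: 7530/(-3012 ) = -5/2=- 2^( - 1)*5^1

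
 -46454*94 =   -  4366676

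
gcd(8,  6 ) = 2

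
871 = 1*871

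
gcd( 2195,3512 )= 439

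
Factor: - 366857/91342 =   -  2^( - 1)*71^1*109^(- 1)*419^( - 1)*5167^1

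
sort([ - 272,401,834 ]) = [ - 272,401,834]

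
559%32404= 559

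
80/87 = 80/87 = 0.92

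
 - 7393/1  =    -  7393 = - 7393.00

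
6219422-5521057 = 698365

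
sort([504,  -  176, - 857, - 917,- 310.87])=[ - 917,  -  857,  -  310.87,- 176, 504]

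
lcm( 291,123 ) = 11931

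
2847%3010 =2847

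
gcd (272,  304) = 16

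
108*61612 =6654096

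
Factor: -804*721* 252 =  - 146080368 = -2^4*3^3*7^2*67^1 *103^1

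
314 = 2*157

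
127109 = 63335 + 63774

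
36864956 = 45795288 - 8930332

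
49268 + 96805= 146073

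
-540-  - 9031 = 8491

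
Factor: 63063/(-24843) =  - 3^1*11^1* 13^ (- 1 ) = -  33/13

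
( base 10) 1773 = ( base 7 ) 5112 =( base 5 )24043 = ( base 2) 11011101101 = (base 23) 382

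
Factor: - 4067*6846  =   - 27842682 = - 2^1*3^1*7^3*83^1*163^1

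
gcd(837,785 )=1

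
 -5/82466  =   - 1 + 82461/82466 = -0.00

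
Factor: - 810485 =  - 5^1*13^1*37^1*337^1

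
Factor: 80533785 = 3^1*5^1 * 79^1 * 67961^1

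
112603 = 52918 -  - 59685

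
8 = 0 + 8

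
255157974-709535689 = - 454377715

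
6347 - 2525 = 3822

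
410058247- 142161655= 267896592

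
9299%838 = 81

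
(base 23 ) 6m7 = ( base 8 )7147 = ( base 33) 3CO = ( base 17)CCF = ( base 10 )3687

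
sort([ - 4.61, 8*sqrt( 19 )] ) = [ - 4.61,8*sqrt (19)]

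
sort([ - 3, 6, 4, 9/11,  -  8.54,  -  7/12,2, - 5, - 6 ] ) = [  -  8.54, - 6, - 5,-3, - 7/12,9/11,2, 4,6 ]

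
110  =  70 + 40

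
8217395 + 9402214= 17619609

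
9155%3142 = 2871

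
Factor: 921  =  3^1 * 307^1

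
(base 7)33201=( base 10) 8331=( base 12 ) 49A3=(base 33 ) 7LF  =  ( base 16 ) 208b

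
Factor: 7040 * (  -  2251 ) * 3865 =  - 2^7*5^2 * 11^1*773^1*2251^1 = - 61248809600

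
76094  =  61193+14901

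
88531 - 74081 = 14450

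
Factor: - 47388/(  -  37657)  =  2^2 * 3^1 * 11^1*359^1*37657^( - 1)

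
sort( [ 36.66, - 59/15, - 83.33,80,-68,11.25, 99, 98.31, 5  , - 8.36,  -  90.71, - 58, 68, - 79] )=[ - 90.71,-83.33, - 79, - 68, - 58,- 8.36, - 59/15,5 , 11.25, 36.66,68, 80, 98.31, 99]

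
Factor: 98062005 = 3^1*5^1*71^1*92077^1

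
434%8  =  2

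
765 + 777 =1542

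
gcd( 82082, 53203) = 1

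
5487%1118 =1015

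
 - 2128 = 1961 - 4089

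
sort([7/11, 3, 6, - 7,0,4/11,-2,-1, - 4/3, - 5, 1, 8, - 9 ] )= [-9, - 7, - 5, - 2, -4/3,  -  1, 0, 4/11, 7/11,1, 3,6, 8]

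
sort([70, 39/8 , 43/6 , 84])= [ 39/8,43/6, 70,84 ] 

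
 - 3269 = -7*467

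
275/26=10 + 15/26 = 10.58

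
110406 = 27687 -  - 82719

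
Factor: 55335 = 3^1*5^1*7^1*17^1*31^1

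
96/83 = 96/83 = 1.16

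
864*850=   734400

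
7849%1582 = 1521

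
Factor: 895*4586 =2^1* 5^1*179^1*2293^1 = 4104470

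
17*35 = 595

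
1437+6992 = 8429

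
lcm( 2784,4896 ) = 141984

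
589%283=23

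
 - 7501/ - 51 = 7501/51=147.08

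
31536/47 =31536/47 = 670.98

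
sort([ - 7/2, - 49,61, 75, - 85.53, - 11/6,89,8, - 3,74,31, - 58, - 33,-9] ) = [ -85.53,  -  58, - 49,-33, - 9 , - 7/2,-3, - 11/6 , 8,31,61,74,75,89]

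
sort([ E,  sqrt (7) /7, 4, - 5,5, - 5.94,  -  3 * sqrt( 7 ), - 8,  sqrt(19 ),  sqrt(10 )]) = [ - 8, - 3 * sqrt( 7 ), - 5.94,-5, sqrt( 7 )/7,E, sqrt( 10),4, sqrt( 19 ) , 5 ]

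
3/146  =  3/146 = 0.02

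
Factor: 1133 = 11^1*103^1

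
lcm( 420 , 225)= 6300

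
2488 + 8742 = 11230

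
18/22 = 9/11 = 0.82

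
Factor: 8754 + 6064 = 2^1*31^1* 239^1 = 14818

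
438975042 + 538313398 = 977288440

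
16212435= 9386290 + 6826145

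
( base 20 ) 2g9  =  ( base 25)1k4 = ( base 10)1129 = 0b10001101001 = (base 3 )1112211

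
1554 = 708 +846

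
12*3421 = 41052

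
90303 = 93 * 971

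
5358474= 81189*66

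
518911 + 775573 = 1294484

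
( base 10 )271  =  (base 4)10033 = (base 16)10f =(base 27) a1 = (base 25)AL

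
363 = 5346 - 4983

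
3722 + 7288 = 11010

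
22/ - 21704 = -1+10841/10852 = -0.00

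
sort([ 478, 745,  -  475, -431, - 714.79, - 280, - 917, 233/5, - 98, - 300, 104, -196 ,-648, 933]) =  [ -917, - 714.79, - 648, - 475, - 431, - 300, - 280, - 196, - 98,233/5, 104, 478, 745, 933]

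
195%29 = 21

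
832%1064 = 832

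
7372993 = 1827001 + 5545992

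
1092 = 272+820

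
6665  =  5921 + 744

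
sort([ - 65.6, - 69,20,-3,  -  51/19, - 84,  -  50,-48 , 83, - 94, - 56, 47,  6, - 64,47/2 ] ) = [ - 94, - 84, - 69, - 65.6, - 64, - 56, - 50, - 48 , - 3,  -  51/19, 6, 20,47/2,47,83 ] 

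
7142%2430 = 2282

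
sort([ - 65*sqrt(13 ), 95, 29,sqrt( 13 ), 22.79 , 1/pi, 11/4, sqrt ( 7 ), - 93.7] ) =[-65*sqrt( 13 ),-93.7, 1/pi, sqrt( 7 ), 11/4, sqrt (13), 22.79,29, 95]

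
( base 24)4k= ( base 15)7b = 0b1110100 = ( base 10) 116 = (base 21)5B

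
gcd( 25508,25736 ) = 4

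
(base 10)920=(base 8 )1630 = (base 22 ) 1ji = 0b1110011000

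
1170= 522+648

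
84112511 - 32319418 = 51793093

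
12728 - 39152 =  - 26424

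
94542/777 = 121 + 25/37 = 121.68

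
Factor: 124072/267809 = 2^3*13^1*31^( - 1)*53^(-1) * 163^(-1)*1193^1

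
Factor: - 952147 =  - 7^1*19^1*7159^1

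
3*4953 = 14859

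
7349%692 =429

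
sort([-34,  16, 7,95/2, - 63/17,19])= [-34, - 63/17,7, 16,  19 , 95/2]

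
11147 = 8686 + 2461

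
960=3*320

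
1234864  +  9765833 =11000697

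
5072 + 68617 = 73689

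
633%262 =109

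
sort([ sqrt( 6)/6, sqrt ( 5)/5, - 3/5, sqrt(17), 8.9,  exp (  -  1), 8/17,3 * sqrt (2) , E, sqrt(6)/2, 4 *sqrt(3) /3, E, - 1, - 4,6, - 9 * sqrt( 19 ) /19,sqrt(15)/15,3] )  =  [ - 4, - 9*sqrt(19) /19, - 1,  -  3/5,  sqrt(15)/15,exp( - 1 ),sqrt( 6)/6,sqrt(5 ) /5, 8/17,sqrt (6)/2 , 4 * sqrt ( 3) /3 , E,E,3,sqrt( 17),3* sqrt(2), 6, 8.9] 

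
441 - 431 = 10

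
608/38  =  16 = 16.00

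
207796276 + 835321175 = 1043117451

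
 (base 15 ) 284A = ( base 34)7fi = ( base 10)8620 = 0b10000110101100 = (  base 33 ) 7u7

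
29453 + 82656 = 112109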